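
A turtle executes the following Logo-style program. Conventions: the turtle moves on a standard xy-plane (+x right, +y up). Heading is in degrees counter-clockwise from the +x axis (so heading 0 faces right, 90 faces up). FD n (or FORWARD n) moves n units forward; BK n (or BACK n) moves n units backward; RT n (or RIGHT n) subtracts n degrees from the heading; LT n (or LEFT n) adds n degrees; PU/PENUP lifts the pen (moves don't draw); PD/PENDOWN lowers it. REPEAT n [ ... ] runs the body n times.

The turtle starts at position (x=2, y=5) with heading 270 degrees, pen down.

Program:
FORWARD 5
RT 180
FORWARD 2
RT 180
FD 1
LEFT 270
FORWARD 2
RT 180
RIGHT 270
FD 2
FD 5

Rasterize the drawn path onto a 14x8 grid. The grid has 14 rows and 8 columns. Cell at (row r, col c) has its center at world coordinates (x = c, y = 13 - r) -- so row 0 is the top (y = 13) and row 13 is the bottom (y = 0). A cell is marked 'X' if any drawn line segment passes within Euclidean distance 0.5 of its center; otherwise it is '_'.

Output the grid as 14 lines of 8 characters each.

Answer: ________
________
________
________
________
X_______
X_______
X_______
X_X_____
X_X_____
X_X_____
X_X_____
XXX_____
__X_____

Derivation:
Segment 0: (2,5) -> (2,0)
Segment 1: (2,0) -> (2,2)
Segment 2: (2,2) -> (2,1)
Segment 3: (2,1) -> (-0,1)
Segment 4: (-0,1) -> (-0,3)
Segment 5: (-0,3) -> (-0,8)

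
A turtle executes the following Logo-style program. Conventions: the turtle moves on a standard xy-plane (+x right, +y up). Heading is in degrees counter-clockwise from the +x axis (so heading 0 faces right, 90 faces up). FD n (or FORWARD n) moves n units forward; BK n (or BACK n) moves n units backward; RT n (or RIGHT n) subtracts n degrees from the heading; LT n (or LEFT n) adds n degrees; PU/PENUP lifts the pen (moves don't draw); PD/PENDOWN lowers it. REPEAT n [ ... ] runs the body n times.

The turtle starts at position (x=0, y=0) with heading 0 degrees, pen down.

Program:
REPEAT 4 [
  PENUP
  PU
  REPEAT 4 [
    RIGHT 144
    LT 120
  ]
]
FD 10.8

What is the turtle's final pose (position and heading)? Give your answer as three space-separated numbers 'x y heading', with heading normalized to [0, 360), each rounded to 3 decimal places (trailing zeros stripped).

Executing turtle program step by step:
Start: pos=(0,0), heading=0, pen down
REPEAT 4 [
  -- iteration 1/4 --
  PU: pen up
  PU: pen up
  REPEAT 4 [
    -- iteration 1/4 --
    RT 144: heading 0 -> 216
    LT 120: heading 216 -> 336
    -- iteration 2/4 --
    RT 144: heading 336 -> 192
    LT 120: heading 192 -> 312
    -- iteration 3/4 --
    RT 144: heading 312 -> 168
    LT 120: heading 168 -> 288
    -- iteration 4/4 --
    RT 144: heading 288 -> 144
    LT 120: heading 144 -> 264
  ]
  -- iteration 2/4 --
  PU: pen up
  PU: pen up
  REPEAT 4 [
    -- iteration 1/4 --
    RT 144: heading 264 -> 120
    LT 120: heading 120 -> 240
    -- iteration 2/4 --
    RT 144: heading 240 -> 96
    LT 120: heading 96 -> 216
    -- iteration 3/4 --
    RT 144: heading 216 -> 72
    LT 120: heading 72 -> 192
    -- iteration 4/4 --
    RT 144: heading 192 -> 48
    LT 120: heading 48 -> 168
  ]
  -- iteration 3/4 --
  PU: pen up
  PU: pen up
  REPEAT 4 [
    -- iteration 1/4 --
    RT 144: heading 168 -> 24
    LT 120: heading 24 -> 144
    -- iteration 2/4 --
    RT 144: heading 144 -> 0
    LT 120: heading 0 -> 120
    -- iteration 3/4 --
    RT 144: heading 120 -> 336
    LT 120: heading 336 -> 96
    -- iteration 4/4 --
    RT 144: heading 96 -> 312
    LT 120: heading 312 -> 72
  ]
  -- iteration 4/4 --
  PU: pen up
  PU: pen up
  REPEAT 4 [
    -- iteration 1/4 --
    RT 144: heading 72 -> 288
    LT 120: heading 288 -> 48
    -- iteration 2/4 --
    RT 144: heading 48 -> 264
    LT 120: heading 264 -> 24
    -- iteration 3/4 --
    RT 144: heading 24 -> 240
    LT 120: heading 240 -> 0
    -- iteration 4/4 --
    RT 144: heading 0 -> 216
    LT 120: heading 216 -> 336
  ]
]
FD 10.8: (0,0) -> (9.866,-4.393) [heading=336, move]
Final: pos=(9.866,-4.393), heading=336, 0 segment(s) drawn

Answer: 9.866 -4.393 336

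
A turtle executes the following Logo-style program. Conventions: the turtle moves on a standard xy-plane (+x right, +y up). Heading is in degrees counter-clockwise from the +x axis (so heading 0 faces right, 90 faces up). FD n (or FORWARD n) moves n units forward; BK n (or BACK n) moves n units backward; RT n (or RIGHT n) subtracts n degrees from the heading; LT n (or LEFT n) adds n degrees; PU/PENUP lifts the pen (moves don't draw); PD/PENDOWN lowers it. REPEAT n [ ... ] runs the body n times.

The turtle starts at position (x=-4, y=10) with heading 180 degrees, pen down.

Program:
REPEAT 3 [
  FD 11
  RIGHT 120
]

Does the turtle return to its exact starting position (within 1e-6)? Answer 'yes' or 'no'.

Executing turtle program step by step:
Start: pos=(-4,10), heading=180, pen down
REPEAT 3 [
  -- iteration 1/3 --
  FD 11: (-4,10) -> (-15,10) [heading=180, draw]
  RT 120: heading 180 -> 60
  -- iteration 2/3 --
  FD 11: (-15,10) -> (-9.5,19.526) [heading=60, draw]
  RT 120: heading 60 -> 300
  -- iteration 3/3 --
  FD 11: (-9.5,19.526) -> (-4,10) [heading=300, draw]
  RT 120: heading 300 -> 180
]
Final: pos=(-4,10), heading=180, 3 segment(s) drawn

Start position: (-4, 10)
Final position: (-4, 10)
Distance = 0; < 1e-6 -> CLOSED

Answer: yes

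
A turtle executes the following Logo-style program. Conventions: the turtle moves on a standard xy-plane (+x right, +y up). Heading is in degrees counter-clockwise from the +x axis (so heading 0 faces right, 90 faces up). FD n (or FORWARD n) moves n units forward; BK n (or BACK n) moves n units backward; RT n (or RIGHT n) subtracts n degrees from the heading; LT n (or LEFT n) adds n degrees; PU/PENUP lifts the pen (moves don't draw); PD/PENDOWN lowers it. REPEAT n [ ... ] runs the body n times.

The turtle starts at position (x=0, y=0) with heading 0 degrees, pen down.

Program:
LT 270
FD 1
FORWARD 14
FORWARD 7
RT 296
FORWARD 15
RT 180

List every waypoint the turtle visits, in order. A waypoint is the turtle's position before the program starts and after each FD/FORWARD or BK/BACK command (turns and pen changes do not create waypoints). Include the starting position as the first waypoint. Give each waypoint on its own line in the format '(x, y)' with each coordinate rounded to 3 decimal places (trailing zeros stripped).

Executing turtle program step by step:
Start: pos=(0,0), heading=0, pen down
LT 270: heading 0 -> 270
FD 1: (0,0) -> (0,-1) [heading=270, draw]
FD 14: (0,-1) -> (0,-15) [heading=270, draw]
FD 7: (0,-15) -> (0,-22) [heading=270, draw]
RT 296: heading 270 -> 334
FD 15: (0,-22) -> (13.482,-28.576) [heading=334, draw]
RT 180: heading 334 -> 154
Final: pos=(13.482,-28.576), heading=154, 4 segment(s) drawn
Waypoints (5 total):
(0, 0)
(0, -1)
(0, -15)
(0, -22)
(13.482, -28.576)

Answer: (0, 0)
(0, -1)
(0, -15)
(0, -22)
(13.482, -28.576)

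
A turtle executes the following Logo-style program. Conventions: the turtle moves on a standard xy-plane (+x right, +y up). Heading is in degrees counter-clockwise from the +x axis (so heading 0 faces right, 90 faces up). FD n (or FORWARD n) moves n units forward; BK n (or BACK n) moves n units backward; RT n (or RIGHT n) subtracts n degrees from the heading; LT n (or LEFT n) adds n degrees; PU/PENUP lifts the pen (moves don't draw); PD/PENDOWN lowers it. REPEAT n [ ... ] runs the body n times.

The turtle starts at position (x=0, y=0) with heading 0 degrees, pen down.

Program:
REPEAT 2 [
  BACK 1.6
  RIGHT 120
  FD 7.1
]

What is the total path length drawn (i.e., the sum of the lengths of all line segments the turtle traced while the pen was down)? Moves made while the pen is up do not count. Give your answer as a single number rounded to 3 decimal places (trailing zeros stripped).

Executing turtle program step by step:
Start: pos=(0,0), heading=0, pen down
REPEAT 2 [
  -- iteration 1/2 --
  BK 1.6: (0,0) -> (-1.6,0) [heading=0, draw]
  RT 120: heading 0 -> 240
  FD 7.1: (-1.6,0) -> (-5.15,-6.149) [heading=240, draw]
  -- iteration 2/2 --
  BK 1.6: (-5.15,-6.149) -> (-4.35,-4.763) [heading=240, draw]
  RT 120: heading 240 -> 120
  FD 7.1: (-4.35,-4.763) -> (-7.9,1.386) [heading=120, draw]
]
Final: pos=(-7.9,1.386), heading=120, 4 segment(s) drawn

Segment lengths:
  seg 1: (0,0) -> (-1.6,0), length = 1.6
  seg 2: (-1.6,0) -> (-5.15,-6.149), length = 7.1
  seg 3: (-5.15,-6.149) -> (-4.35,-4.763), length = 1.6
  seg 4: (-4.35,-4.763) -> (-7.9,1.386), length = 7.1
Total = 17.4

Answer: 17.4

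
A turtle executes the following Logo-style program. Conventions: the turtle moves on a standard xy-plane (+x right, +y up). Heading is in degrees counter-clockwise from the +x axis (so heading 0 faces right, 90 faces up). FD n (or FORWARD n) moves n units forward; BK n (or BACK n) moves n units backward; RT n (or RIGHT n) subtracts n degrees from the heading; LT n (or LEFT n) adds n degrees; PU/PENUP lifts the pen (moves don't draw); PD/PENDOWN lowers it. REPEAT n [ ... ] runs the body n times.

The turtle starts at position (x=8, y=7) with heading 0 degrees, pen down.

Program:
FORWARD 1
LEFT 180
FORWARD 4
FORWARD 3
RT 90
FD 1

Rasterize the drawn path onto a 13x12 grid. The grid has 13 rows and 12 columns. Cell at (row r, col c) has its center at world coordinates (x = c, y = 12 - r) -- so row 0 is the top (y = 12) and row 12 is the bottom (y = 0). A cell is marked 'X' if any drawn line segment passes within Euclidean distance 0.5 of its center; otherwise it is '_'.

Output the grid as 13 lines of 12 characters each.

Segment 0: (8,7) -> (9,7)
Segment 1: (9,7) -> (5,7)
Segment 2: (5,7) -> (2,7)
Segment 3: (2,7) -> (2,8)

Answer: ____________
____________
____________
____________
__X_________
__XXXXXXXX__
____________
____________
____________
____________
____________
____________
____________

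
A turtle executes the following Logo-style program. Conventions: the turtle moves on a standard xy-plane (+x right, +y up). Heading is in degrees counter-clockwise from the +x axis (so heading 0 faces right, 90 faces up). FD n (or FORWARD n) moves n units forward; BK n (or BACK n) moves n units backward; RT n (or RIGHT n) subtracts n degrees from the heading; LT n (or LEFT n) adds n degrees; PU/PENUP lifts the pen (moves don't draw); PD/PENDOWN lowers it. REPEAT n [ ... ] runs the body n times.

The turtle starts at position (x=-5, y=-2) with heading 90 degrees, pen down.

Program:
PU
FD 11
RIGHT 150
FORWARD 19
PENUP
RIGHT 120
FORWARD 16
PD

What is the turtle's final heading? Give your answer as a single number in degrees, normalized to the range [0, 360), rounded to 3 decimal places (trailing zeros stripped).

Answer: 180

Derivation:
Executing turtle program step by step:
Start: pos=(-5,-2), heading=90, pen down
PU: pen up
FD 11: (-5,-2) -> (-5,9) [heading=90, move]
RT 150: heading 90 -> 300
FD 19: (-5,9) -> (4.5,-7.454) [heading=300, move]
PU: pen up
RT 120: heading 300 -> 180
FD 16: (4.5,-7.454) -> (-11.5,-7.454) [heading=180, move]
PD: pen down
Final: pos=(-11.5,-7.454), heading=180, 0 segment(s) drawn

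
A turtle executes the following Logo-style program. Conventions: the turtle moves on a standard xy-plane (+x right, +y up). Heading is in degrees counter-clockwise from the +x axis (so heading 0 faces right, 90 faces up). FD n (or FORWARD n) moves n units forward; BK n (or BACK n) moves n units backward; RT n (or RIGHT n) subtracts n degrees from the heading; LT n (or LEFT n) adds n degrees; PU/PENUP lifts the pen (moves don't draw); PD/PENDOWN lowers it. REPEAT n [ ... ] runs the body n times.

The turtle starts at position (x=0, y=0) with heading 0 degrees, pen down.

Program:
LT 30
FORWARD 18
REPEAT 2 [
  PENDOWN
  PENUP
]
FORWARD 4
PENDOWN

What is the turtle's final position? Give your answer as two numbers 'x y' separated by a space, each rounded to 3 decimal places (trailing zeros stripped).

Answer: 19.053 11

Derivation:
Executing turtle program step by step:
Start: pos=(0,0), heading=0, pen down
LT 30: heading 0 -> 30
FD 18: (0,0) -> (15.588,9) [heading=30, draw]
REPEAT 2 [
  -- iteration 1/2 --
  PD: pen down
  PU: pen up
  -- iteration 2/2 --
  PD: pen down
  PU: pen up
]
FD 4: (15.588,9) -> (19.053,11) [heading=30, move]
PD: pen down
Final: pos=(19.053,11), heading=30, 1 segment(s) drawn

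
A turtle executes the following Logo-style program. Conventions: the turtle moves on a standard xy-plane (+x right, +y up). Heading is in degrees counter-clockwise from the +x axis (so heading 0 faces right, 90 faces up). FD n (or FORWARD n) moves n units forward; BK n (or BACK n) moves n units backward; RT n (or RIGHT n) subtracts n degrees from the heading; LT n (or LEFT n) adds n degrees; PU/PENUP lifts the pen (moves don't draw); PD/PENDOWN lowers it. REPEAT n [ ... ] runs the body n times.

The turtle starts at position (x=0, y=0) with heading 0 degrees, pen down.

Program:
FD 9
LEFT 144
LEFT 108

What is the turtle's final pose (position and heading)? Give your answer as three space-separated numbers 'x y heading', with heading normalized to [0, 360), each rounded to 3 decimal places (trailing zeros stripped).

Executing turtle program step by step:
Start: pos=(0,0), heading=0, pen down
FD 9: (0,0) -> (9,0) [heading=0, draw]
LT 144: heading 0 -> 144
LT 108: heading 144 -> 252
Final: pos=(9,0), heading=252, 1 segment(s) drawn

Answer: 9 0 252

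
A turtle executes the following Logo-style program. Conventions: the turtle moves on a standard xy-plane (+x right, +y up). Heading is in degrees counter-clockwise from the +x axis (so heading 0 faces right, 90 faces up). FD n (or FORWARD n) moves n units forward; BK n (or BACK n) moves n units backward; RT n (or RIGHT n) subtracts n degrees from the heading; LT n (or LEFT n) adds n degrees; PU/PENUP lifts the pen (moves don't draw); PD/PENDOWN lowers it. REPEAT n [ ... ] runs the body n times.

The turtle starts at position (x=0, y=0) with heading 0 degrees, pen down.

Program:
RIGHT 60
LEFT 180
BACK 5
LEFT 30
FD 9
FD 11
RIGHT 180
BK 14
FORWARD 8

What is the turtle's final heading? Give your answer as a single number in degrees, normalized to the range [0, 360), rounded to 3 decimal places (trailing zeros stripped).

Executing turtle program step by step:
Start: pos=(0,0), heading=0, pen down
RT 60: heading 0 -> 300
LT 180: heading 300 -> 120
BK 5: (0,0) -> (2.5,-4.33) [heading=120, draw]
LT 30: heading 120 -> 150
FD 9: (2.5,-4.33) -> (-5.294,0.17) [heading=150, draw]
FD 11: (-5.294,0.17) -> (-14.821,5.67) [heading=150, draw]
RT 180: heading 150 -> 330
BK 14: (-14.821,5.67) -> (-26.945,12.67) [heading=330, draw]
FD 8: (-26.945,12.67) -> (-20.017,8.67) [heading=330, draw]
Final: pos=(-20.017,8.67), heading=330, 5 segment(s) drawn

Answer: 330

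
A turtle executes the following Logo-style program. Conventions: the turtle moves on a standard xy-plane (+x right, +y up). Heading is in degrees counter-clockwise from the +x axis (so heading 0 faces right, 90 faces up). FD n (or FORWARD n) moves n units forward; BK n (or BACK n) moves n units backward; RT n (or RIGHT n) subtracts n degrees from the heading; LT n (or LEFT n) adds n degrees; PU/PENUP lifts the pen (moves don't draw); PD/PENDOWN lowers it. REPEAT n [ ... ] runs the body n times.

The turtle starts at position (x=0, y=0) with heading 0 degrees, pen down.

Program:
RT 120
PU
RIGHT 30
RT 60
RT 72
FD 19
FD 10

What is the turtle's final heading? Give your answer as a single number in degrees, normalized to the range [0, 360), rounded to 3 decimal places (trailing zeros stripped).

Answer: 78

Derivation:
Executing turtle program step by step:
Start: pos=(0,0), heading=0, pen down
RT 120: heading 0 -> 240
PU: pen up
RT 30: heading 240 -> 210
RT 60: heading 210 -> 150
RT 72: heading 150 -> 78
FD 19: (0,0) -> (3.95,18.585) [heading=78, move]
FD 10: (3.95,18.585) -> (6.029,28.366) [heading=78, move]
Final: pos=(6.029,28.366), heading=78, 0 segment(s) drawn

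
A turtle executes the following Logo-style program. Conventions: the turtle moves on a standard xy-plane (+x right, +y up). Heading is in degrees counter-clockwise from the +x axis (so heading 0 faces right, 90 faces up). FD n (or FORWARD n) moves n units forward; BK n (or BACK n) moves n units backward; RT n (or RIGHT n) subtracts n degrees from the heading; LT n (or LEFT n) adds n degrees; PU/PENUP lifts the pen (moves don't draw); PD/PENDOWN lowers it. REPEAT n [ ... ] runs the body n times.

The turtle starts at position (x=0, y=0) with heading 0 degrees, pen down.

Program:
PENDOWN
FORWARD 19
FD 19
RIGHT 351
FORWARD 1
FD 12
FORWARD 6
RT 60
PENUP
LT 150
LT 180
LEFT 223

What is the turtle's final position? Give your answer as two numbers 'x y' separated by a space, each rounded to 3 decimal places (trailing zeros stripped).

Answer: 56.766 2.972

Derivation:
Executing turtle program step by step:
Start: pos=(0,0), heading=0, pen down
PD: pen down
FD 19: (0,0) -> (19,0) [heading=0, draw]
FD 19: (19,0) -> (38,0) [heading=0, draw]
RT 351: heading 0 -> 9
FD 1: (38,0) -> (38.988,0.156) [heading=9, draw]
FD 12: (38.988,0.156) -> (50.84,2.034) [heading=9, draw]
FD 6: (50.84,2.034) -> (56.766,2.972) [heading=9, draw]
RT 60: heading 9 -> 309
PU: pen up
LT 150: heading 309 -> 99
LT 180: heading 99 -> 279
LT 223: heading 279 -> 142
Final: pos=(56.766,2.972), heading=142, 5 segment(s) drawn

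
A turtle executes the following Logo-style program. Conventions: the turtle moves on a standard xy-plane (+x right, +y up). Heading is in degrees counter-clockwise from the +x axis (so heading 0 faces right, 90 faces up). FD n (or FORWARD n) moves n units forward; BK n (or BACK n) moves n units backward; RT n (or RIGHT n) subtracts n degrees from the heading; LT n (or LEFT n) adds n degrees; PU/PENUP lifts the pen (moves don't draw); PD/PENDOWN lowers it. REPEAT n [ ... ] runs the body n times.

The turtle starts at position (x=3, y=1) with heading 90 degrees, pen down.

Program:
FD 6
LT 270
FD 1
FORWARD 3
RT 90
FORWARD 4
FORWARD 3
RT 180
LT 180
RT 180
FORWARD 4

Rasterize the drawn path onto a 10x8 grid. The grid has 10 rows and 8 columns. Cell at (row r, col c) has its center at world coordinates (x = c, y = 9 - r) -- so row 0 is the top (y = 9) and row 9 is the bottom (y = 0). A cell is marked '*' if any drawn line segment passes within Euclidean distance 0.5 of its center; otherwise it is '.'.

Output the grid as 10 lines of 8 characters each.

Segment 0: (3,1) -> (3,7)
Segment 1: (3,7) -> (4,7)
Segment 2: (4,7) -> (7,7)
Segment 3: (7,7) -> (7,3)
Segment 4: (7,3) -> (7,-0)
Segment 5: (7,-0) -> (7,4)

Answer: ........
........
...*****
...*...*
...*...*
...*...*
...*...*
...*...*
...*...*
.......*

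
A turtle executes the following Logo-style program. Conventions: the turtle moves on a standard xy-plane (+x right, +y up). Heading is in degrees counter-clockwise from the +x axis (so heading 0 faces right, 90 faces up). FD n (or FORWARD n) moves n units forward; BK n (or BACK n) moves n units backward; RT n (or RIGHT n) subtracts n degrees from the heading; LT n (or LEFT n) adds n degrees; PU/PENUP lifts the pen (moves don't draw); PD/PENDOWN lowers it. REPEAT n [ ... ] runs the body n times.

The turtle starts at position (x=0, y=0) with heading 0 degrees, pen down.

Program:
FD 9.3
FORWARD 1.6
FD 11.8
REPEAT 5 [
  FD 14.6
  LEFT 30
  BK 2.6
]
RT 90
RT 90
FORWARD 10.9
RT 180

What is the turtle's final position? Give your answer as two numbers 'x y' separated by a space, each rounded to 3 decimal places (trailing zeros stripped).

Answer: 59.384 32.035

Derivation:
Executing turtle program step by step:
Start: pos=(0,0), heading=0, pen down
FD 9.3: (0,0) -> (9.3,0) [heading=0, draw]
FD 1.6: (9.3,0) -> (10.9,0) [heading=0, draw]
FD 11.8: (10.9,0) -> (22.7,0) [heading=0, draw]
REPEAT 5 [
  -- iteration 1/5 --
  FD 14.6: (22.7,0) -> (37.3,0) [heading=0, draw]
  LT 30: heading 0 -> 30
  BK 2.6: (37.3,0) -> (35.048,-1.3) [heading=30, draw]
  -- iteration 2/5 --
  FD 14.6: (35.048,-1.3) -> (47.692,6) [heading=30, draw]
  LT 30: heading 30 -> 60
  BK 2.6: (47.692,6) -> (46.392,3.748) [heading=60, draw]
  -- iteration 3/5 --
  FD 14.6: (46.392,3.748) -> (53.692,16.392) [heading=60, draw]
  LT 30: heading 60 -> 90
  BK 2.6: (53.692,16.392) -> (53.692,13.792) [heading=90, draw]
  -- iteration 4/5 --
  FD 14.6: (53.692,13.792) -> (53.692,28.392) [heading=90, draw]
  LT 30: heading 90 -> 120
  BK 2.6: (53.692,28.392) -> (54.992,26.141) [heading=120, draw]
  -- iteration 5/5 --
  FD 14.6: (54.992,26.141) -> (47.692,38.785) [heading=120, draw]
  LT 30: heading 120 -> 150
  BK 2.6: (47.692,38.785) -> (49.944,37.485) [heading=150, draw]
]
RT 90: heading 150 -> 60
RT 90: heading 60 -> 330
FD 10.9: (49.944,37.485) -> (59.384,32.035) [heading=330, draw]
RT 180: heading 330 -> 150
Final: pos=(59.384,32.035), heading=150, 14 segment(s) drawn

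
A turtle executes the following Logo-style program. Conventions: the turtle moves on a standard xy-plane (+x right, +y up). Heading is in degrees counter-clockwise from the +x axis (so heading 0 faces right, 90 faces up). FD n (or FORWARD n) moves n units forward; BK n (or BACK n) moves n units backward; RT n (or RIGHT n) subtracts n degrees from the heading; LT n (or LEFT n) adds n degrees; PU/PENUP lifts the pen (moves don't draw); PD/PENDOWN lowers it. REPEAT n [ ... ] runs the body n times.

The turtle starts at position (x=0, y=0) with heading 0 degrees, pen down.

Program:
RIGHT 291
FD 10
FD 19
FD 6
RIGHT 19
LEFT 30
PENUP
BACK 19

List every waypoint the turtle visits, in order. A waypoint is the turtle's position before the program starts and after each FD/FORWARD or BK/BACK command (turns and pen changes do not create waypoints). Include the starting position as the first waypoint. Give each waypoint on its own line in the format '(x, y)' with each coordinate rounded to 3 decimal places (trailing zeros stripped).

Answer: (0, 0)
(3.584, 9.336)
(10.393, 27.074)
(12.543, 32.675)
(9.244, 13.964)

Derivation:
Executing turtle program step by step:
Start: pos=(0,0), heading=0, pen down
RT 291: heading 0 -> 69
FD 10: (0,0) -> (3.584,9.336) [heading=69, draw]
FD 19: (3.584,9.336) -> (10.393,27.074) [heading=69, draw]
FD 6: (10.393,27.074) -> (12.543,32.675) [heading=69, draw]
RT 19: heading 69 -> 50
LT 30: heading 50 -> 80
PU: pen up
BK 19: (12.543,32.675) -> (9.244,13.964) [heading=80, move]
Final: pos=(9.244,13.964), heading=80, 3 segment(s) drawn
Waypoints (5 total):
(0, 0)
(3.584, 9.336)
(10.393, 27.074)
(12.543, 32.675)
(9.244, 13.964)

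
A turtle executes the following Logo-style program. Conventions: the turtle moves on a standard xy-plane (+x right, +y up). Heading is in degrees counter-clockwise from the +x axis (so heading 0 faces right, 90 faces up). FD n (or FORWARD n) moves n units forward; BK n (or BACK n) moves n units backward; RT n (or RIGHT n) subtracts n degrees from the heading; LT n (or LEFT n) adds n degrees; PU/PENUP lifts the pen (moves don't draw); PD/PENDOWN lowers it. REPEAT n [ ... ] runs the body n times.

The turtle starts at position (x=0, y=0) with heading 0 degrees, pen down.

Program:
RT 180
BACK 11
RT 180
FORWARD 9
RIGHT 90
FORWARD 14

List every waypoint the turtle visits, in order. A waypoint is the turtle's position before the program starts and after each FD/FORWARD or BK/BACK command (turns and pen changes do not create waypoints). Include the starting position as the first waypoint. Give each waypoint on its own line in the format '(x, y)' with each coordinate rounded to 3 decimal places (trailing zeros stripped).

Answer: (0, 0)
(11, 0)
(20, 0)
(20, -14)

Derivation:
Executing turtle program step by step:
Start: pos=(0,0), heading=0, pen down
RT 180: heading 0 -> 180
BK 11: (0,0) -> (11,0) [heading=180, draw]
RT 180: heading 180 -> 0
FD 9: (11,0) -> (20,0) [heading=0, draw]
RT 90: heading 0 -> 270
FD 14: (20,0) -> (20,-14) [heading=270, draw]
Final: pos=(20,-14), heading=270, 3 segment(s) drawn
Waypoints (4 total):
(0, 0)
(11, 0)
(20, 0)
(20, -14)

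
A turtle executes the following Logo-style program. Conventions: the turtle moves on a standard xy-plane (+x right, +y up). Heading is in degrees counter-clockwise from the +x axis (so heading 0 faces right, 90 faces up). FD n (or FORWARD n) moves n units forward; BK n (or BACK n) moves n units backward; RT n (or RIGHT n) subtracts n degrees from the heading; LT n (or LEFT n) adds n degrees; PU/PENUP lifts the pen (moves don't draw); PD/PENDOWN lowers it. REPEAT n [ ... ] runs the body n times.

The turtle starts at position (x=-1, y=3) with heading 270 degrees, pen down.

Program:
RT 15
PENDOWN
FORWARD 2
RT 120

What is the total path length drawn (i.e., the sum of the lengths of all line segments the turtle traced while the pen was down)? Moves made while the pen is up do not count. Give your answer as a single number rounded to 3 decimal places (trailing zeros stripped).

Executing turtle program step by step:
Start: pos=(-1,3), heading=270, pen down
RT 15: heading 270 -> 255
PD: pen down
FD 2: (-1,3) -> (-1.518,1.068) [heading=255, draw]
RT 120: heading 255 -> 135
Final: pos=(-1.518,1.068), heading=135, 1 segment(s) drawn

Segment lengths:
  seg 1: (-1,3) -> (-1.518,1.068), length = 2
Total = 2

Answer: 2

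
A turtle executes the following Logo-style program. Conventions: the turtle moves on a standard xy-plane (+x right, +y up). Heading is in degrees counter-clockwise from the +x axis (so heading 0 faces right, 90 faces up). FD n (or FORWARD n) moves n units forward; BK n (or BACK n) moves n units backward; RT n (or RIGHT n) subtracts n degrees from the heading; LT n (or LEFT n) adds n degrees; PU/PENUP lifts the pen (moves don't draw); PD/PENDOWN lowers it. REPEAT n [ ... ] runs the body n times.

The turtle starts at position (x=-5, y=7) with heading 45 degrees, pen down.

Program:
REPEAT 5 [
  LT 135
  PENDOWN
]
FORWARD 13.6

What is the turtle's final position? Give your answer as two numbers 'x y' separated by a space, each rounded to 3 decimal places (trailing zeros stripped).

Answer: 8.6 7

Derivation:
Executing turtle program step by step:
Start: pos=(-5,7), heading=45, pen down
REPEAT 5 [
  -- iteration 1/5 --
  LT 135: heading 45 -> 180
  PD: pen down
  -- iteration 2/5 --
  LT 135: heading 180 -> 315
  PD: pen down
  -- iteration 3/5 --
  LT 135: heading 315 -> 90
  PD: pen down
  -- iteration 4/5 --
  LT 135: heading 90 -> 225
  PD: pen down
  -- iteration 5/5 --
  LT 135: heading 225 -> 0
  PD: pen down
]
FD 13.6: (-5,7) -> (8.6,7) [heading=0, draw]
Final: pos=(8.6,7), heading=0, 1 segment(s) drawn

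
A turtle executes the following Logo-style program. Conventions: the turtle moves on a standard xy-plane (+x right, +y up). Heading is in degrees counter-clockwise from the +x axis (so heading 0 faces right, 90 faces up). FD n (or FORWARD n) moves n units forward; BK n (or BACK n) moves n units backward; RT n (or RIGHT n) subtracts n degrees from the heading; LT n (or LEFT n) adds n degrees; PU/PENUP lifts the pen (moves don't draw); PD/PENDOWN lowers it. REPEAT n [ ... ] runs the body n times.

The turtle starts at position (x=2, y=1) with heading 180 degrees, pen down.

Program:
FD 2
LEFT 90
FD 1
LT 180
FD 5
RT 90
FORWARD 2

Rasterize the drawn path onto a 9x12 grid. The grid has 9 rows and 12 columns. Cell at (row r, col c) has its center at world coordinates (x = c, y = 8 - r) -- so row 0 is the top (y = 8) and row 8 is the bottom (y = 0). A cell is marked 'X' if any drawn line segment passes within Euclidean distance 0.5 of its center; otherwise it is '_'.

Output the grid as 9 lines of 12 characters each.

Answer: ____________
____________
____________
XXX_________
X___________
X___________
X___________
XXX_________
X___________

Derivation:
Segment 0: (2,1) -> (0,1)
Segment 1: (0,1) -> (-0,0)
Segment 2: (-0,0) -> (0,5)
Segment 3: (0,5) -> (2,5)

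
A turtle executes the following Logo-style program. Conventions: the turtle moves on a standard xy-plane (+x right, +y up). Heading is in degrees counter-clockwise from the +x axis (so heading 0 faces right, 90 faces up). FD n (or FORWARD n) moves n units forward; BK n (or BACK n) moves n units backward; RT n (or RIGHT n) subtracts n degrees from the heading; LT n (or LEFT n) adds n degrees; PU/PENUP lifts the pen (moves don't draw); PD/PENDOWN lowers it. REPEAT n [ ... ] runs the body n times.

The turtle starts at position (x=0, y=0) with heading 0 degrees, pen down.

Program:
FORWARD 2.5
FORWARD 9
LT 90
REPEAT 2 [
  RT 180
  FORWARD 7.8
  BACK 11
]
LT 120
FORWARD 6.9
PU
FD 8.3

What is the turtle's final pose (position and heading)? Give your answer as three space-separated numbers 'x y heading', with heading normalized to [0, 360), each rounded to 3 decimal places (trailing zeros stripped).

Answer: -1.664 -7.6 210

Derivation:
Executing turtle program step by step:
Start: pos=(0,0), heading=0, pen down
FD 2.5: (0,0) -> (2.5,0) [heading=0, draw]
FD 9: (2.5,0) -> (11.5,0) [heading=0, draw]
LT 90: heading 0 -> 90
REPEAT 2 [
  -- iteration 1/2 --
  RT 180: heading 90 -> 270
  FD 7.8: (11.5,0) -> (11.5,-7.8) [heading=270, draw]
  BK 11: (11.5,-7.8) -> (11.5,3.2) [heading=270, draw]
  -- iteration 2/2 --
  RT 180: heading 270 -> 90
  FD 7.8: (11.5,3.2) -> (11.5,11) [heading=90, draw]
  BK 11: (11.5,11) -> (11.5,0) [heading=90, draw]
]
LT 120: heading 90 -> 210
FD 6.9: (11.5,0) -> (5.524,-3.45) [heading=210, draw]
PU: pen up
FD 8.3: (5.524,-3.45) -> (-1.664,-7.6) [heading=210, move]
Final: pos=(-1.664,-7.6), heading=210, 7 segment(s) drawn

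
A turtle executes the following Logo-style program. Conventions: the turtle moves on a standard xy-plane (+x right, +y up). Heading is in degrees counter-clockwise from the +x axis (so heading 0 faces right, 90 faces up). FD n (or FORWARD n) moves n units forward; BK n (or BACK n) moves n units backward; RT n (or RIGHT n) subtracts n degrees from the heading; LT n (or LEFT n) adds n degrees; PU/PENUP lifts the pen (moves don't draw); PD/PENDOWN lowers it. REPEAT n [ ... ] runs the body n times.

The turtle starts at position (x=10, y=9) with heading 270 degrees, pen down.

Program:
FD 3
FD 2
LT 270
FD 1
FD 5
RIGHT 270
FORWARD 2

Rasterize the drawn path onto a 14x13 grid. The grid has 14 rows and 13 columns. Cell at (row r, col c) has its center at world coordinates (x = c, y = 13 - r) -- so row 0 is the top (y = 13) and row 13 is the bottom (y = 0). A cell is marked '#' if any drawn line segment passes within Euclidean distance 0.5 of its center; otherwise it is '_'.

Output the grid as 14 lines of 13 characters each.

Segment 0: (10,9) -> (10,6)
Segment 1: (10,6) -> (10,4)
Segment 2: (10,4) -> (9,4)
Segment 3: (9,4) -> (4,4)
Segment 4: (4,4) -> (4,2)

Answer: _____________
_____________
_____________
_____________
__________#__
__________#__
__________#__
__________#__
__________#__
____#######__
____#________
____#________
_____________
_____________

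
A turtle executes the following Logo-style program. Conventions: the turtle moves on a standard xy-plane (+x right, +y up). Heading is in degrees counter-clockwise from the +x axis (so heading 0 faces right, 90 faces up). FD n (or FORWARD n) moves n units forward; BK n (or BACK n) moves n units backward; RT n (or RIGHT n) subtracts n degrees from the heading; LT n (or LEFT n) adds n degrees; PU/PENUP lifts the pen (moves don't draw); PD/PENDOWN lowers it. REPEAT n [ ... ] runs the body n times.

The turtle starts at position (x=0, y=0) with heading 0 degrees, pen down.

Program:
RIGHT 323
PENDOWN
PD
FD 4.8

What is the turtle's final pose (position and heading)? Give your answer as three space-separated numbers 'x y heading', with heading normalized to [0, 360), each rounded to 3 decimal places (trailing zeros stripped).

Answer: 3.833 2.889 37

Derivation:
Executing turtle program step by step:
Start: pos=(0,0), heading=0, pen down
RT 323: heading 0 -> 37
PD: pen down
PD: pen down
FD 4.8: (0,0) -> (3.833,2.889) [heading=37, draw]
Final: pos=(3.833,2.889), heading=37, 1 segment(s) drawn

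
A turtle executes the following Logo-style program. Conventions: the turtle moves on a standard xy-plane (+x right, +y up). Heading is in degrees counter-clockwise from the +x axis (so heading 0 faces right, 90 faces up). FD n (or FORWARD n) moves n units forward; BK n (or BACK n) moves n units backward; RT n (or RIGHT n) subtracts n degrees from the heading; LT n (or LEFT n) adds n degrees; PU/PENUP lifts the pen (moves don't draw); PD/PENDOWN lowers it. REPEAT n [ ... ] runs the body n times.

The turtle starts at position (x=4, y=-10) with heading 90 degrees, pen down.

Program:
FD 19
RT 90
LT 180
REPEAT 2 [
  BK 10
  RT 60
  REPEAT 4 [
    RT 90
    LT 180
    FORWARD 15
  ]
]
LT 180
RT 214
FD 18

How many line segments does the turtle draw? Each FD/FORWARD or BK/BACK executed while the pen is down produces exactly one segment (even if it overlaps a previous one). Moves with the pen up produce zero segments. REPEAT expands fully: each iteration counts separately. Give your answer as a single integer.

Executing turtle program step by step:
Start: pos=(4,-10), heading=90, pen down
FD 19: (4,-10) -> (4,9) [heading=90, draw]
RT 90: heading 90 -> 0
LT 180: heading 0 -> 180
REPEAT 2 [
  -- iteration 1/2 --
  BK 10: (4,9) -> (14,9) [heading=180, draw]
  RT 60: heading 180 -> 120
  REPEAT 4 [
    -- iteration 1/4 --
    RT 90: heading 120 -> 30
    LT 180: heading 30 -> 210
    FD 15: (14,9) -> (1.01,1.5) [heading=210, draw]
    -- iteration 2/4 --
    RT 90: heading 210 -> 120
    LT 180: heading 120 -> 300
    FD 15: (1.01,1.5) -> (8.51,-11.49) [heading=300, draw]
    -- iteration 3/4 --
    RT 90: heading 300 -> 210
    LT 180: heading 210 -> 30
    FD 15: (8.51,-11.49) -> (21.5,-3.99) [heading=30, draw]
    -- iteration 4/4 --
    RT 90: heading 30 -> 300
    LT 180: heading 300 -> 120
    FD 15: (21.5,-3.99) -> (14,9) [heading=120, draw]
  ]
  -- iteration 2/2 --
  BK 10: (14,9) -> (19,0.34) [heading=120, draw]
  RT 60: heading 120 -> 60
  REPEAT 4 [
    -- iteration 1/4 --
    RT 90: heading 60 -> 330
    LT 180: heading 330 -> 150
    FD 15: (19,0.34) -> (6.01,7.84) [heading=150, draw]
    -- iteration 2/4 --
    RT 90: heading 150 -> 60
    LT 180: heading 60 -> 240
    FD 15: (6.01,7.84) -> (-1.49,-5.151) [heading=240, draw]
    -- iteration 3/4 --
    RT 90: heading 240 -> 150
    LT 180: heading 150 -> 330
    FD 15: (-1.49,-5.151) -> (11.5,-12.651) [heading=330, draw]
    -- iteration 4/4 --
    RT 90: heading 330 -> 240
    LT 180: heading 240 -> 60
    FD 15: (11.5,-12.651) -> (19,0.34) [heading=60, draw]
  ]
]
LT 180: heading 60 -> 240
RT 214: heading 240 -> 26
FD 18: (19,0.34) -> (35.178,8.23) [heading=26, draw]
Final: pos=(35.178,8.23), heading=26, 12 segment(s) drawn
Segments drawn: 12

Answer: 12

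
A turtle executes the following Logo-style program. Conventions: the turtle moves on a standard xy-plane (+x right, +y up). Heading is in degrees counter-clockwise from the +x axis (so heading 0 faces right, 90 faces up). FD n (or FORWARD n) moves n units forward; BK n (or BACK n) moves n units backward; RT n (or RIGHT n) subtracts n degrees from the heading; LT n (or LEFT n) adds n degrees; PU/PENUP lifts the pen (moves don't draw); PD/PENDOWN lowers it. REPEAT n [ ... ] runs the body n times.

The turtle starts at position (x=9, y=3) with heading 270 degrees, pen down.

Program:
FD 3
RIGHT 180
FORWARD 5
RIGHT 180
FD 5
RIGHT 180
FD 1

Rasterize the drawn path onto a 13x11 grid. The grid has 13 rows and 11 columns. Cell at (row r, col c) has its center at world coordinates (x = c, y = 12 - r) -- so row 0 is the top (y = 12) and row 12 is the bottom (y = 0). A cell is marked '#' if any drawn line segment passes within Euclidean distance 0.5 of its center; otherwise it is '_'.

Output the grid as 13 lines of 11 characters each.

Segment 0: (9,3) -> (9,0)
Segment 1: (9,0) -> (9,5)
Segment 2: (9,5) -> (9,0)
Segment 3: (9,0) -> (9,1)

Answer: ___________
___________
___________
___________
___________
___________
___________
_________#_
_________#_
_________#_
_________#_
_________#_
_________#_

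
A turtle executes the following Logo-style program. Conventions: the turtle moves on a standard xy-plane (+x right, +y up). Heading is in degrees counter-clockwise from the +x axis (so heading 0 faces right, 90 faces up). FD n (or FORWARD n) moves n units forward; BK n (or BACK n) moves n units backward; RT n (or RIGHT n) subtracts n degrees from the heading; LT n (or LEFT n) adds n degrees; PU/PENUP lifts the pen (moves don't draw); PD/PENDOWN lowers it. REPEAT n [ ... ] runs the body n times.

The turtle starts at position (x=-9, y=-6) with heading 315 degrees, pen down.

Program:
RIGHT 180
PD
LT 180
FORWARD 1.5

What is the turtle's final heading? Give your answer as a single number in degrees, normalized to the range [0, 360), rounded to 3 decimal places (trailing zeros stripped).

Executing turtle program step by step:
Start: pos=(-9,-6), heading=315, pen down
RT 180: heading 315 -> 135
PD: pen down
LT 180: heading 135 -> 315
FD 1.5: (-9,-6) -> (-7.939,-7.061) [heading=315, draw]
Final: pos=(-7.939,-7.061), heading=315, 1 segment(s) drawn

Answer: 315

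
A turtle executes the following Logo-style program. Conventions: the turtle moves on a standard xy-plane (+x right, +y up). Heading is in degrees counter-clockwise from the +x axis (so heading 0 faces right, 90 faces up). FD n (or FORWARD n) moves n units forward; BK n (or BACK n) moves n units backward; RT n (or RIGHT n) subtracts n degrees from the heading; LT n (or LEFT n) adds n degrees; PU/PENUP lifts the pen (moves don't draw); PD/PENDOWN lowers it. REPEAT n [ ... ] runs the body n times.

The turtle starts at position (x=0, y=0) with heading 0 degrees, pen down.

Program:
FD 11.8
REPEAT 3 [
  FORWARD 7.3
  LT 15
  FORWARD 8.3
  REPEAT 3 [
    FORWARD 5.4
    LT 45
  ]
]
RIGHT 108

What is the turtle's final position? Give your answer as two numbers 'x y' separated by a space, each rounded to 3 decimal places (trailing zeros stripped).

Answer: 30.562 0.527

Derivation:
Executing turtle program step by step:
Start: pos=(0,0), heading=0, pen down
FD 11.8: (0,0) -> (11.8,0) [heading=0, draw]
REPEAT 3 [
  -- iteration 1/3 --
  FD 7.3: (11.8,0) -> (19.1,0) [heading=0, draw]
  LT 15: heading 0 -> 15
  FD 8.3: (19.1,0) -> (27.117,2.148) [heading=15, draw]
  REPEAT 3 [
    -- iteration 1/3 --
    FD 5.4: (27.117,2.148) -> (32.333,3.546) [heading=15, draw]
    LT 45: heading 15 -> 60
    -- iteration 2/3 --
    FD 5.4: (32.333,3.546) -> (35.033,8.222) [heading=60, draw]
    LT 45: heading 60 -> 105
    -- iteration 3/3 --
    FD 5.4: (35.033,8.222) -> (33.636,13.438) [heading=105, draw]
    LT 45: heading 105 -> 150
  ]
  -- iteration 2/3 --
  FD 7.3: (33.636,13.438) -> (27.314,17.088) [heading=150, draw]
  LT 15: heading 150 -> 165
  FD 8.3: (27.314,17.088) -> (19.296,19.237) [heading=165, draw]
  REPEAT 3 [
    -- iteration 1/3 --
    FD 5.4: (19.296,19.237) -> (14.08,20.634) [heading=165, draw]
    LT 45: heading 165 -> 210
    -- iteration 2/3 --
    FD 5.4: (14.08,20.634) -> (9.404,17.934) [heading=210, draw]
    LT 45: heading 210 -> 255
    -- iteration 3/3 --
    FD 5.4: (9.404,17.934) -> (8.006,12.718) [heading=255, draw]
    LT 45: heading 255 -> 300
  ]
  -- iteration 3/3 --
  FD 7.3: (8.006,12.718) -> (11.656,6.396) [heading=300, draw]
  LT 15: heading 300 -> 315
  FD 8.3: (11.656,6.396) -> (17.525,0.527) [heading=315, draw]
  REPEAT 3 [
    -- iteration 1/3 --
    FD 5.4: (17.525,0.527) -> (21.344,-3.291) [heading=315, draw]
    LT 45: heading 315 -> 0
    -- iteration 2/3 --
    FD 5.4: (21.344,-3.291) -> (26.744,-3.291) [heading=0, draw]
    LT 45: heading 0 -> 45
    -- iteration 3/3 --
    FD 5.4: (26.744,-3.291) -> (30.562,0.527) [heading=45, draw]
    LT 45: heading 45 -> 90
  ]
]
RT 108: heading 90 -> 342
Final: pos=(30.562,0.527), heading=342, 16 segment(s) drawn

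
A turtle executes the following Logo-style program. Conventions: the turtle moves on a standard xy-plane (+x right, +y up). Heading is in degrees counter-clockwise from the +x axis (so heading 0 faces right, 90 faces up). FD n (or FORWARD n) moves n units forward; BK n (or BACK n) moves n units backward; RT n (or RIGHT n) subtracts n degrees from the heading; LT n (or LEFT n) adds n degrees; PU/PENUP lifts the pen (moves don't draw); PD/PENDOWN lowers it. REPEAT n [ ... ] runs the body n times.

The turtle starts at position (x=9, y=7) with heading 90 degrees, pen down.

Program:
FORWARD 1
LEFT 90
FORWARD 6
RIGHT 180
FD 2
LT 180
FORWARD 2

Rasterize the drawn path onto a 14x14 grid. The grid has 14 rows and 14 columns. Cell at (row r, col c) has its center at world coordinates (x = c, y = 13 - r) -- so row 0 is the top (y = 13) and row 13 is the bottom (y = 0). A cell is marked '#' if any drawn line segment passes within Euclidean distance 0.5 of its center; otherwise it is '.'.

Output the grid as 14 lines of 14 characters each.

Segment 0: (9,7) -> (9,8)
Segment 1: (9,8) -> (3,8)
Segment 2: (3,8) -> (5,8)
Segment 3: (5,8) -> (3,8)

Answer: ..............
..............
..............
..............
..............
...#######....
.........#....
..............
..............
..............
..............
..............
..............
..............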